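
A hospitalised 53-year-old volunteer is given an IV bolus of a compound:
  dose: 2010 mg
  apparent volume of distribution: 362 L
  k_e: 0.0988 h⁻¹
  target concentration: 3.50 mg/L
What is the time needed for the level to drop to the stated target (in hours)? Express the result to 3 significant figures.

C₀ = Dose / Vd = 2010 / 362 = 5.552 mg/L
t = ln(C₀ / C) / k = ln(5.552 / 3.50) / 0.09880
  = ln(1.586) / 0.09880 = 0.4612 / 0.09880 = 4.668 h

4.67 h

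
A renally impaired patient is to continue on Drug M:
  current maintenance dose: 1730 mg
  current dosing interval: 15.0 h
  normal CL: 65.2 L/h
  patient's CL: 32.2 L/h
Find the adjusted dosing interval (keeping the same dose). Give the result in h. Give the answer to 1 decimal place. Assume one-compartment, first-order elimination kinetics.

To keep the same average steady-state level, dosing rate must scale with clearance.
CL ratio = 32.2 / 65.2 = 0.4939
New interval (same dose) = 15.0 / 0.4939 = 30.37 h

30.4 h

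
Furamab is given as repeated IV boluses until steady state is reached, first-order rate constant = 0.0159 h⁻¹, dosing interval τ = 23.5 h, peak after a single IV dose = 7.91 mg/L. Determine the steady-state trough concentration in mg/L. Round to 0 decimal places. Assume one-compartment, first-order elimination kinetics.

17 mg/L

e^(−kτ) = e^(−0.01590 × 23.5) = 0.6882
Accumulation ratio R = 1 / (1 − e^(−kτ)) = 1 / (1 − 0.6882) = 3.207
Steady-state trough = C₀ × R × e^(−kτ) = 7.91 × 3.207 × 0.6882 = 17.46 mg/L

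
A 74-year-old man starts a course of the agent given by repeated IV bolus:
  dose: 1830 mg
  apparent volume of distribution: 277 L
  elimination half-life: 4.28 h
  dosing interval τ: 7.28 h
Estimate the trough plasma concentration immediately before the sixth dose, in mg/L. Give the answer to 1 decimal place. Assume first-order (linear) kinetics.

C₀ per dose = Dose / Vd = 1830 / 277 = 6.606 mg/L
k = ln2 / t½ = 0.693147 / 4.28 = 0.1620 h⁻¹
Fraction remaining after one interval: r = e^(−kτ) = e^(−0.1620 × 7.28) = 0.3075
Before dose 6, 5 doses have been given (aged 1τ, 2τ, 3τ, 4τ, 5τ).
C_trough = C₀ × (r + r² + … + r^5) = C₀ × r(1−r^5)/(1−r)
        = 6.606 × 0.3075 × (1 − 0.002749) / (1 − 0.3075) = 2.925 mg/L

2.9 mg/L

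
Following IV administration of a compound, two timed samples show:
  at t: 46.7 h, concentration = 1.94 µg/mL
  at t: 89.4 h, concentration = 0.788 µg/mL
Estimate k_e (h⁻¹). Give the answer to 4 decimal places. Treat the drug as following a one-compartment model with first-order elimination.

k = ln(C₁/C₂) / (t₂ − t₁) = ln(1.94/0.788) / (89.4 − 46.7)
  = 0.9009 / 42.70 = 0.02110 h⁻¹

0.0211 h⁻¹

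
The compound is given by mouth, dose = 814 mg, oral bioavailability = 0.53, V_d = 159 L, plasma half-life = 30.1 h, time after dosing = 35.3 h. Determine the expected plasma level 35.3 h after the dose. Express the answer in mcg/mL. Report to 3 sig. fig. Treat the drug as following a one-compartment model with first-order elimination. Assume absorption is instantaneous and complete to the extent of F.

1.20 mcg/mL

Amount reaching circulation = F × Dose = 0.53 × 814.0 = 431.4 mg
C₀ = F·Dose / Vd = 431.4 / 159 = 2.713 mg/L
k = ln2 / t½ = 0.693147 / 30.1 = 0.02303 h⁻¹
C = C₀ · e^(−k·t) = 2.713 × e^(−0.02303 × 35.3)
  = 2.713 × 0.4435 = 1.203 mg/L
(1.203 mg/L = 1.203 mcg/mL)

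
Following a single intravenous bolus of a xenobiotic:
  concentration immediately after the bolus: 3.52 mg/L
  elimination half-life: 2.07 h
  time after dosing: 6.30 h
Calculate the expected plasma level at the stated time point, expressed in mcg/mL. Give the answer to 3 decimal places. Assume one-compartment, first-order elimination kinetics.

0.427 mcg/mL

k = ln2 / t½ = 0.693147 / 2.07 = 0.3349 h⁻¹
C = C₀ · e^(−k·t) = 3.520 × e^(−0.3349 × 6.30)
  = 3.520 × 0.1213 = 0.4270 mg/L
(0.4270 mg/L = 0.4270 mcg/mL)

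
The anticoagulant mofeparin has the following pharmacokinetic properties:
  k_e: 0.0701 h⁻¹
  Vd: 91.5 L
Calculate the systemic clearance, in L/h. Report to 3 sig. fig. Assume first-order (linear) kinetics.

6.41 L/h

CL = k × Vd = 0.0701 × 91.5 = 6.414 L/h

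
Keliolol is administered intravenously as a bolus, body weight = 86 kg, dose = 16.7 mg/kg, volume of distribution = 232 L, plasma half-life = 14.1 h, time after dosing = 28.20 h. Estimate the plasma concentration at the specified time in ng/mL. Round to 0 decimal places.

1548 ng/mL

Total dose = 16.7 × 86 = 1436 mg
C₀ = Dose / Vd = 1436 / 232 = 6.190 mg/L
k = ln2 / t½ = 0.693147 / 14.1 = 0.04916 h⁻¹
t / t½ = 28.20 / 14.1 = 2 half-lives
C = C₀ × (1/2)^2 = 6.190 × 0.2500 = 1.548 mg/L
Convert: 1.548 mg/L × 1000 = 1548 ng/mL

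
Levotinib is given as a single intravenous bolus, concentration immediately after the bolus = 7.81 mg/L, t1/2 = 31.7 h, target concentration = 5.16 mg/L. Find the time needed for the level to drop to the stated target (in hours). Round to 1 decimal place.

k = ln2 / t½ = 0.693147 / 31.7 = 0.02187 h⁻¹
t = ln(C₀ / C) / k = ln(7.810 / 5.16) / 0.02187
  = ln(1.514) / 0.02187 = 0.4148 / 0.02187 = 18.97 h

19.0 h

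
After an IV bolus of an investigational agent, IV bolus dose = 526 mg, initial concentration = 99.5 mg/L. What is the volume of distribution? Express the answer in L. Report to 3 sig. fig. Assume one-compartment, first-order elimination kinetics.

5.29 L

Vd = Dose / C₀ = 526.0 / 99.5 = 5.286 L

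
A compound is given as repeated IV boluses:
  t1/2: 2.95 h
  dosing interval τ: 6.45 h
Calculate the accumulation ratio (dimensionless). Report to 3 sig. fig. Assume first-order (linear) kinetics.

1.28

k = ln2 / t½ = 0.693147 / 2.95 = 0.2350 h⁻¹
e^(−kτ) = e^(−0.2350 × 6.45) = 0.2196
Accumulation ratio R = 1 / (1 − e^(−kτ)) = 1 / (1 − 0.2196) = 1.281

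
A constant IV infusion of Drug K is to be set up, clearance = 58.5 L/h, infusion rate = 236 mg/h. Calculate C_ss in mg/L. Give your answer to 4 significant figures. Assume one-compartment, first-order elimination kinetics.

4.034 mg/L

At steady state Css = R₀ / CL = 236 / 58.50 = 4.034 mg/L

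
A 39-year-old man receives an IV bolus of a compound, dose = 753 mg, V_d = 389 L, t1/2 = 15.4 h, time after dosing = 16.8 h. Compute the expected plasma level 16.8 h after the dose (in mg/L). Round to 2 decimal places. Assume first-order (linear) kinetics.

C₀ = Dose / Vd = 753.0 / 389 = 1.936 mg/L
k = ln2 / t½ = 0.693147 / 15.4 = 0.04501 h⁻¹
C = C₀ · e^(−k·t) = 1.936 × e^(−0.04501 × 16.8)
  = 1.936 × 0.4695 = 0.9090 mg/L

0.91 mg/L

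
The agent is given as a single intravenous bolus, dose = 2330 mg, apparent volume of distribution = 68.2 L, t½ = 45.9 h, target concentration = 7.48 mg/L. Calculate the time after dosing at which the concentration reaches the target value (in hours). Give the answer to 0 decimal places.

C₀ = Dose / Vd = 2330 / 68.2 = 34.16 mg/L
k = ln2 / t½ = 0.693147 / 45.9 = 0.01510 h⁻¹
t = ln(C₀ / C) / k = ln(34.16 / 7.48) / 0.01510
  = ln(4.567) / 0.01510 = 1.519 / 0.01510 = 100.6 h

101 h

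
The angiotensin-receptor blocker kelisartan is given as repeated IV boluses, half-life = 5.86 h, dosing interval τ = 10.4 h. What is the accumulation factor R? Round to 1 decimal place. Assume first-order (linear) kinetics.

1.4

k = ln2 / t½ = 0.693147 / 5.86 = 0.1183 h⁻¹
e^(−kτ) = e^(−0.1183 × 10.4) = 0.2922
Accumulation ratio R = 1 / (1 − e^(−kτ)) = 1 / (1 − 0.2922) = 1.413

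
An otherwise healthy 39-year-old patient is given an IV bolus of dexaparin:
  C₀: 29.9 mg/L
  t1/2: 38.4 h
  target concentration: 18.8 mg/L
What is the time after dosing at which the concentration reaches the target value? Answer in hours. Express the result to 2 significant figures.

k = ln2 / t½ = 0.693147 / 38.4 = 0.01805 h⁻¹
t = ln(C₀ / C) / k = ln(29.90 / 18.8) / 0.01805
  = ln(1.590) / 0.01805 = 0.4637 / 0.01805 = 25.69 h

26 h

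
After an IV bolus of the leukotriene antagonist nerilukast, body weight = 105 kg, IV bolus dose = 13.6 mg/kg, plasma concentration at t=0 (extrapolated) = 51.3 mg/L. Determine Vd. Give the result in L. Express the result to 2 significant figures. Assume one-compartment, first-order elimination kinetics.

Dose = 13.6 × 105 = 1428 mg
Vd = Dose / C₀ = 1428 / 51.3 = 27.84 L

28 L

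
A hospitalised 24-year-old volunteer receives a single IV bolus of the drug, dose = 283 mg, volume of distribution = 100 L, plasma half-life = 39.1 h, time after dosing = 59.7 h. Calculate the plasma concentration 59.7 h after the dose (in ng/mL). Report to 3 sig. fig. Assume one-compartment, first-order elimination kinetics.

C₀ = Dose / Vd = 283.0 / 100 = 2.830 mg/L
k = ln2 / t½ = 0.693147 / 39.1 = 0.01773 h⁻¹
C = C₀ · e^(−k·t) = 2.830 × e^(−0.01773 × 59.7)
  = 2.830 × 0.3470 = 0.9820 mg/L
Convert: 0.9820 mg/L × 1000 = 982.0 ng/mL

982 ng/mL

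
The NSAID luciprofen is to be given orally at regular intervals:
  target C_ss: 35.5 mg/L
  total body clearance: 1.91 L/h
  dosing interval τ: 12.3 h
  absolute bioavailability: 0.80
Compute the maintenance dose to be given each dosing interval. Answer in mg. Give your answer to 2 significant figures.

1000 mg

At steady state, F × (Dose/τ) = Css × CL.
Dose = Css × CL × τ / F = 35.5 × 1.910 × 12.3 / 0.80 = 1043 mg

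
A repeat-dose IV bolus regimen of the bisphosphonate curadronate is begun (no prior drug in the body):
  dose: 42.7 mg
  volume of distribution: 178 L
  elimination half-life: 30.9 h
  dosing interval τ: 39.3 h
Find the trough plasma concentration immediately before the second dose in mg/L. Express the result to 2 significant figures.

C₀ per dose = Dose / Vd = 42.7 / 178 = 0.2399 mg/L
k = ln2 / t½ = 0.693147 / 30.9 = 0.02243 h⁻¹
Fraction remaining after one interval: r = e^(−kτ) = e^(−0.02243 × 39.3) = 0.4142
Before dose 2, 1 dose has been given (aged 1τ).
C_trough = C₀ × r = 0.2399 × 0.4142 = 0.09937 mg/L

0.099 mg/L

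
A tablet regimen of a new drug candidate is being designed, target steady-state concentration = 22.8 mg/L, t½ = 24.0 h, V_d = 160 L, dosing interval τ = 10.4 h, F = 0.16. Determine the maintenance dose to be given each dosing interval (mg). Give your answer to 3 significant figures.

k = ln2 / t½ = 0.693147 / 24.0 = 0.02888 h⁻¹
CL = k × Vd = 0.02888 × 160 = 4.621 L/h
At steady state, F × (Dose/τ) = Css × CL.
Dose = Css × CL × τ / F = 22.8 × 4.621 × 10.4 / 0.16 = 6848 mg

6850 mg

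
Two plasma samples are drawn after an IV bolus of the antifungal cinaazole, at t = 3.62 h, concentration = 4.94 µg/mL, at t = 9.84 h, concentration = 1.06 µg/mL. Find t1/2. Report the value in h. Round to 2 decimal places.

2.80 h

k = ln(C₁/C₂) / (t₂ − t₁) = ln(4.94/1.06) / (9.84 − 3.62)
  = 1.539 / 6.220 = 0.2474 h⁻¹
t½ = ln2 / k = 0.693147 / 0.2474 = 2.802 h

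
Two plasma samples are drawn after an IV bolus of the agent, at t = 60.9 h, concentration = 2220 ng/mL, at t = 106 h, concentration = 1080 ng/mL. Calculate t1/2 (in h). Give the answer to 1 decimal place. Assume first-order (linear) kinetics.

43.4 h

k = ln(C₁/C₂) / (t₂ − t₁) = ln(2220/1080) / (106 − 60.9)
  = 0.7205 / 45.10 = 0.01598 h⁻¹
t½ = ln2 / k = 0.693147 / 0.01598 = 43.38 h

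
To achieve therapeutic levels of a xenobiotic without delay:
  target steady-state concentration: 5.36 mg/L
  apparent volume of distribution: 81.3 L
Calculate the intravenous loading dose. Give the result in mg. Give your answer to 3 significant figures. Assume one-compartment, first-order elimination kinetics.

436 mg

LD = Css × Vd = 5.36 × 81.3 = 435.8 mg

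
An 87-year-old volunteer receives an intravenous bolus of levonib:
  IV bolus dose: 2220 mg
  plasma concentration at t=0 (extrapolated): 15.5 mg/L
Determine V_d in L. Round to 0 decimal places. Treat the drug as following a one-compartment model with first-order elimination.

143 L

Vd = Dose / C₀ = 2220 / 15.5 = 143.2 L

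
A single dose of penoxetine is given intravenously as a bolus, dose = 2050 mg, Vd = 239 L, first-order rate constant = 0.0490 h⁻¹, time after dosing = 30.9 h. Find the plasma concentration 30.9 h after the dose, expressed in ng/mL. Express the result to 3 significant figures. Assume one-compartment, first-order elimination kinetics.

1890 ng/mL

C₀ = Dose / Vd = 2050 / 239 = 8.577 mg/L
C = C₀ · e^(−k·t) = 8.577 × e^(−0.04900 × 30.9)
  = 8.577 × 0.2200 = 1.887 mg/L
Convert: 1.887 mg/L × 1000 = 1887 ng/mL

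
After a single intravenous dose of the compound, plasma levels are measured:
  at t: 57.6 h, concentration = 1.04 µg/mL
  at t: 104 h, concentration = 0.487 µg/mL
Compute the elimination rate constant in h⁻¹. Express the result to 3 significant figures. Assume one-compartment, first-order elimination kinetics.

0.0164 h⁻¹

k = ln(C₁/C₂) / (t₂ − t₁) = ln(1.04/0.487) / (104 − 57.6)
  = 0.7587 / 46.40 = 0.01635 h⁻¹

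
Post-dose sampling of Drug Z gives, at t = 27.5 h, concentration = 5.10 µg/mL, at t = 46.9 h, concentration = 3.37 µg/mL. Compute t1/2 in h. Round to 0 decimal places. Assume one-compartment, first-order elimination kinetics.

32 h

k = ln(C₁/C₂) / (t₂ − t₁) = ln(5.10/3.37) / (46.9 − 27.5)
  = 0.4143 / 19.40 = 0.02136 h⁻¹
t½ = ln2 / k = 0.693147 / 0.02136 = 32.45 h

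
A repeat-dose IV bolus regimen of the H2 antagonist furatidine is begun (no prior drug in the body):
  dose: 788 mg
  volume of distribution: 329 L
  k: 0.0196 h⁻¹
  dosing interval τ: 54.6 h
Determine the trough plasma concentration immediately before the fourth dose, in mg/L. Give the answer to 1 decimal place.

C₀ per dose = Dose / Vd = 788 / 329 = 2.395 mg/L
Fraction remaining after one interval: r = e^(−kτ) = e^(−0.01960 × 54.6) = 0.3430
Before dose 4, 3 doses have been given (aged 1τ, 2τ, 3τ).
C_trough = C₀ × (r + r² + … + r^3) = C₀ × r(1−r^3)/(1−r)
        = 2.395 × 0.3430 × (1 − 0.04035) / (1 − 0.3430) = 1.200 mg/L

1.2 mg/L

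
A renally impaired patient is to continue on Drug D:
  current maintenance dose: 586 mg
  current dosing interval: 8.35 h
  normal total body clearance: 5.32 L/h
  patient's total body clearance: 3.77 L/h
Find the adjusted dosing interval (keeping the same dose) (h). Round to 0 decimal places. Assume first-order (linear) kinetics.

12 h

To keep the same average steady-state level, dosing rate must scale with clearance.
CL ratio = 3.77 / 5.32 = 0.7086
New interval (same dose) = 8.35 / 0.7086 = 11.78 h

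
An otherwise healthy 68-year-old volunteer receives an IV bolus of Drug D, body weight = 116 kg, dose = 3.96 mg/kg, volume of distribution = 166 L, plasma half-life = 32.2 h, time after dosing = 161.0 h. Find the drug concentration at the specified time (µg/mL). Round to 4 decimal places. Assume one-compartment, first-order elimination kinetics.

0.0865 µg/mL

Total dose = 3.96 × 116 = 459.4 mg
C₀ = Dose / Vd = 459.4 / 166 = 2.767 mg/L
k = ln2 / t½ = 0.693147 / 32.2 = 0.02153 h⁻¹
t / t½ = 161.0 / 32.2 = 5 half-lives
C = C₀ × (1/2)^5 = 2.767 × 0.03125 = 0.08647 mg/L
(0.08647 mg/L = 0.08647 µg/mL)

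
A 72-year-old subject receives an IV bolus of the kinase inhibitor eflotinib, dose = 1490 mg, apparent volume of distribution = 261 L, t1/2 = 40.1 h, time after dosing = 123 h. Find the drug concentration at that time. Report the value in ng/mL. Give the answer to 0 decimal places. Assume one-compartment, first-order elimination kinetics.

C₀ = Dose / Vd = 1490 / 261 = 5.709 mg/L
k = ln2 / t½ = 0.693147 / 40.1 = 0.01729 h⁻¹
C = C₀ · e^(−k·t) = 5.709 × e^(−0.01729 × 123)
  = 5.709 × 0.1192 = 0.6805 mg/L
Convert: 0.6805 mg/L × 1000 = 680.5 ng/mL

681 ng/mL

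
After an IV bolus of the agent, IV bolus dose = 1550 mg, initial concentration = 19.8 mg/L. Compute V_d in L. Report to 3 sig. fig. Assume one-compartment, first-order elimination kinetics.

78.3 L

Vd = Dose / C₀ = 1550 / 19.8 = 78.28 L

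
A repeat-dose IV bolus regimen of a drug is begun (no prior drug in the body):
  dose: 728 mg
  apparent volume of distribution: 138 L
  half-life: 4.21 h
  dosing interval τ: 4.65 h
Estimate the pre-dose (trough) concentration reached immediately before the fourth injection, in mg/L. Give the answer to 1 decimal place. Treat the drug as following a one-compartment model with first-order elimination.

C₀ per dose = Dose / Vd = 728 / 138 = 5.275 mg/L
k = ln2 / t½ = 0.693147 / 4.21 = 0.1646 h⁻¹
Fraction remaining after one interval: r = e^(−kτ) = e^(−0.1646 × 4.65) = 0.4652
Before dose 4, 3 doses have been given (aged 1τ, 2τ, 3τ).
C_trough = C₀ × (r + r² + … + r^3) = C₀ × r(1−r^3)/(1−r)
        = 5.275 × 0.4652 × (1 − 0.1007) / (1 − 0.4652) = 4.126 mg/L

4.1 mg/L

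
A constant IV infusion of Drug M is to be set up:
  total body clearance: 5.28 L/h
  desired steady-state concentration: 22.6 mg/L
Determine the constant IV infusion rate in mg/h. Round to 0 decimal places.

At steady state, infusion rate R₀ = Css × CL = 22.6 × 5.280 = 119.3 mg/h

119 mg/h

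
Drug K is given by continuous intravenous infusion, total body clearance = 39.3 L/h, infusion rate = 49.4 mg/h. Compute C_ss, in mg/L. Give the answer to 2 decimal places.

At steady state Css = R₀ / CL = 49.4 / 39.30 = 1.257 mg/L

1.26 mg/L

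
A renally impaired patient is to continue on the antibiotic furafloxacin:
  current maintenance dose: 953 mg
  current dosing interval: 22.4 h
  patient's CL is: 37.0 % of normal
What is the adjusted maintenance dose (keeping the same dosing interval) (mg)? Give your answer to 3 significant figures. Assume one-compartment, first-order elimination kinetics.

353 mg

To keep the same average steady-state level, dosing rate must scale with clearance.
CL ratio = 37.0 / 100 = 0.3700
New dose (same interval) = 953 × 0.3700 = 352.6 mg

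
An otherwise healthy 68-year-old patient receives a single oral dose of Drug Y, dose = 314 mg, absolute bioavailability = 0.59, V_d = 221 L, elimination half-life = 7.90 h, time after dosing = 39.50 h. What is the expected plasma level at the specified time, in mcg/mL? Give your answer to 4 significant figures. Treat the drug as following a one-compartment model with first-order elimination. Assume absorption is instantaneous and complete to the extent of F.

0.02620 mcg/mL

Amount reaching circulation = F × Dose = 0.59 × 314.0 = 185.3 mg
C₀ = F·Dose / Vd = 185.3 / 221 = 0.8385 mg/L
k = ln2 / t½ = 0.693147 / 7.90 = 0.08774 h⁻¹
t / t½ = 39.50 / 7.90 = 5 half-lives
C = C₀ × (1/2)^5 = 0.8385 × 0.03125 = 0.02620 mg/L
(0.02620 mg/L = 0.02620 mcg/mL)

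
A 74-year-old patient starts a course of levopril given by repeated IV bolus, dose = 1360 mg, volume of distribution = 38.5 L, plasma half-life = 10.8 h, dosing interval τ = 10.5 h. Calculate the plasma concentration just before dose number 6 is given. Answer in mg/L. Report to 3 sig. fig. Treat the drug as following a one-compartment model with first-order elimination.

C₀ per dose = Dose / Vd = 1360 / 38.5 = 35.32 mg/L
k = ln2 / t½ = 0.693147 / 10.8 = 0.06418 h⁻¹
Fraction remaining after one interval: r = e^(−kτ) = e^(−0.06418 × 10.5) = 0.5097
Before dose 6, 5 doses have been given (aged 1τ, 2τ, 3τ, 4τ, 5τ).
C_trough = C₀ × (r + r² + … + r^5) = C₀ × r(1−r^5)/(1−r)
        = 35.32 × 0.5097 × (1 − 0.03440) / (1 − 0.5097) = 35.45 mg/L

35.5 mg/L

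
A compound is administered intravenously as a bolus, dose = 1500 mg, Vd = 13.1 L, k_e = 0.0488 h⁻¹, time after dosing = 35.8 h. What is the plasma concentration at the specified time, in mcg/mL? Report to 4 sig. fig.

19.96 mcg/mL

C₀ = Dose / Vd = 1500 / 13.1 = 114.5 mg/L
C = C₀ · e^(−k·t) = 114.5 × e^(−0.04880 × 35.8)
  = 114.5 × 0.1743 = 19.96 mg/L
(19.96 mg/L = 19.96 mcg/mL)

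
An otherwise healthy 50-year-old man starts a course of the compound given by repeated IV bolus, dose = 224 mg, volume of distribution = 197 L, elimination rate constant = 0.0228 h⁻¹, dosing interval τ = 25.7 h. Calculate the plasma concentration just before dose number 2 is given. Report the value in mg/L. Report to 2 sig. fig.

C₀ per dose = Dose / Vd = 224 / 197 = 1.137 mg/L
Fraction remaining after one interval: r = e^(−kτ) = e^(−0.02280 × 25.7) = 0.5566
Before dose 2, 1 dose has been given (aged 1τ).
C_trough = C₀ × r = 1.137 × 0.5566 = 0.6329 mg/L

0.63 mg/L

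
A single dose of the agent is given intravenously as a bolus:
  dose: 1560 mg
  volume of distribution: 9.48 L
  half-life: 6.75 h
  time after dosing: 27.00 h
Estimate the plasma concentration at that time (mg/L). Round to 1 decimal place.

C₀ = Dose / Vd = 1560 / 9.48 = 164.6 mg/L
k = ln2 / t½ = 0.693147 / 6.75 = 0.1027 h⁻¹
t / t½ = 27.00 / 6.75 = 4 half-lives
C = C₀ × (1/2)^4 = 164.6 × 0.06250 = 10.29 mg/L

10.3 mg/L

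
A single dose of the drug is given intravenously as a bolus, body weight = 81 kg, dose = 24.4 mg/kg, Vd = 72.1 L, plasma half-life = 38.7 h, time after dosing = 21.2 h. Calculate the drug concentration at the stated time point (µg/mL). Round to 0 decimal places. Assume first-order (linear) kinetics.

Total dose = 24.4 × 81 = 1976 mg
C₀ = Dose / Vd = 1976 / 72.1 = 27.41 mg/L
k = ln2 / t½ = 0.693147 / 38.7 = 0.01791 h⁻¹
C = C₀ · e^(−k·t) = 27.41 × e^(−0.01791 × 21.2)
  = 27.41 × 0.6841 = 18.75 mg/L
(18.75 mg/L = 18.75 µg/mL)

19 µg/mL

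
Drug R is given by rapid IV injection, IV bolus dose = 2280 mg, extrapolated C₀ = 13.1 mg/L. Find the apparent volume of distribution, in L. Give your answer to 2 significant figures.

170 L

Vd = Dose / C₀ = 2280 / 13.1 = 174.0 L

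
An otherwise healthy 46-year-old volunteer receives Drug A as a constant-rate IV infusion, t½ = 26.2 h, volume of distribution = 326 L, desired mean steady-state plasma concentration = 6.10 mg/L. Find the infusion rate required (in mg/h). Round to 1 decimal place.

k = ln2 / t½ = 0.693147 / 26.2 = 0.02646 h⁻¹
CL = k × Vd = 0.02646 × 326 = 8.626 L/h
At steady state, infusion rate R₀ = Css × CL = 6.10 × 8.626 = 52.62 mg/h

52.6 mg/h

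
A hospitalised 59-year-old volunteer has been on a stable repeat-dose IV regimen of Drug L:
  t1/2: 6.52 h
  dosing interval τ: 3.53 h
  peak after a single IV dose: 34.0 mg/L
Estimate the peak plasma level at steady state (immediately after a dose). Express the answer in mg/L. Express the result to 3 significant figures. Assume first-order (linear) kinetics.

k = ln2 / t½ = 0.693147 / 6.52 = 0.1063 h⁻¹
e^(−kτ) = e^(−0.1063 × 3.53) = 0.6871
Accumulation ratio R = 1 / (1 − e^(−kτ)) = 1 / (1 − 0.6871) = 3.196
Steady-state peak = C₀ × R = 34.0 × 3.196 = 108.7 mg/L

109 mg/L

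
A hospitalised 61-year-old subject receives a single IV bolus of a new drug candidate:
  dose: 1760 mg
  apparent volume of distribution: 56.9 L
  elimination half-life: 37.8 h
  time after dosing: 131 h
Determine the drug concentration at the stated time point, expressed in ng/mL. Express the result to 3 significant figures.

2800 ng/mL

C₀ = Dose / Vd = 1760 / 56.9 = 30.93 mg/L
k = ln2 / t½ = 0.693147 / 37.8 = 0.01834 h⁻¹
C = C₀ · e^(−k·t) = 30.93 × e^(−0.01834 × 131)
  = 30.93 × 0.09049 = 2.799 mg/L
Convert: 2.799 mg/L × 1000 = 2799 ng/mL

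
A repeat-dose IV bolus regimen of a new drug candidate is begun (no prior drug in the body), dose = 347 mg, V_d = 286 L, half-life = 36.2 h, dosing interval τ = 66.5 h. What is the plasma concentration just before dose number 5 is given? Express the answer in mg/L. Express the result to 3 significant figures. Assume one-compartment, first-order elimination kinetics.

C₀ per dose = Dose / Vd = 347 / 286 = 1.213 mg/L
k = ln2 / t½ = 0.693147 / 36.2 = 0.01915 h⁻¹
Fraction remaining after one interval: r = e^(−kτ) = e^(−0.01915 × 66.5) = 0.2799
Before dose 5, 4 doses have been given (aged 1τ, 2τ, 3τ, 4τ).
C_trough = C₀ × (r + r² + … + r^4) = C₀ × r(1−r^4)/(1−r)
        = 1.213 × 0.2799 × (1 − 0.006138) / (1 − 0.2799) = 0.4686 mg/L

0.469 mg/L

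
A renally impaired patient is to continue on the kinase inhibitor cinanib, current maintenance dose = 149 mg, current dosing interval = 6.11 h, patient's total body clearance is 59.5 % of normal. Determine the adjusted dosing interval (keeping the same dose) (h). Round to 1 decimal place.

10.3 h

To keep the same average steady-state level, dosing rate must scale with clearance.
CL ratio = 59.5 / 100 = 0.5950
New interval (same dose) = 6.11 / 0.5950 = 10.27 h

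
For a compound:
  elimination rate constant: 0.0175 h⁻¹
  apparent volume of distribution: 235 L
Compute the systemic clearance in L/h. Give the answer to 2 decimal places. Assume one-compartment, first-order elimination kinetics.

CL = k × Vd = 0.0175 × 235 = 4.113 L/h

4.11 L/h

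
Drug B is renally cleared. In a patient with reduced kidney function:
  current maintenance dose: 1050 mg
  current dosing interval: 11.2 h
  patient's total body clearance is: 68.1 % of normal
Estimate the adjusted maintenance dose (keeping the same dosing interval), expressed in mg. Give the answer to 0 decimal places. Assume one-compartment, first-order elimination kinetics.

715 mg

To keep the same average steady-state level, dosing rate must scale with clearance.
CL ratio = 68.1 / 100 = 0.6810
New dose (same interval) = 1050 × 0.6810 = 715.1 mg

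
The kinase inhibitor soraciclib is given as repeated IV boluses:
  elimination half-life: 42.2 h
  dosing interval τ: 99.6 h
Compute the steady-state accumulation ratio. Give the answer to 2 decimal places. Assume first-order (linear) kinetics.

k = ln2 / t½ = 0.693147 / 42.2 = 0.01643 h⁻¹
e^(−kτ) = e^(−0.01643 × 99.6) = 0.1947
Accumulation ratio R = 1 / (1 − e^(−kτ)) = 1 / (1 − 0.1947) = 1.242

1.24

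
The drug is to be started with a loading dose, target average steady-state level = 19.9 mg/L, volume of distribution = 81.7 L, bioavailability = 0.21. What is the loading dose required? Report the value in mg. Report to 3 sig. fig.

LD = Css × Vd / F = 19.9 × 81.7 / 0.21 = 7742 mg

7740 mg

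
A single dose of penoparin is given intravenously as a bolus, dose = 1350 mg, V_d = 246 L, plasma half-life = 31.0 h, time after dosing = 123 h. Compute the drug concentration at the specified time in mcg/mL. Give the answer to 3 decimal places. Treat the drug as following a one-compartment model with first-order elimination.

C₀ = Dose / Vd = 1350 / 246 = 5.488 mg/L
k = ln2 / t½ = 0.693147 / 31.0 = 0.02236 h⁻¹
C = C₀ · e^(−k·t) = 5.488 × e^(−0.02236 × 123)
  = 5.488 × 0.06391 = 0.3507 mg/L
(0.3507 mg/L = 0.3507 mcg/mL)

0.351 mcg/mL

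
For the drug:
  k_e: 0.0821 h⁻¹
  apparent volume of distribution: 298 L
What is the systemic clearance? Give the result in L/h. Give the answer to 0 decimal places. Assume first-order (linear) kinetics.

24 L/h

CL = k × Vd = 0.0821 × 298 = 24.47 L/h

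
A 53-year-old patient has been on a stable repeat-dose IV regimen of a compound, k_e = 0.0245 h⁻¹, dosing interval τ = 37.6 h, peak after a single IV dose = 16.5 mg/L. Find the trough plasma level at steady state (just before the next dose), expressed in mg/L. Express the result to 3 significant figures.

e^(−kτ) = e^(−0.02450 × 37.6) = 0.3980
Accumulation ratio R = 1 / (1 − e^(−kτ)) = 1 / (1 − 0.3980) = 1.661
Steady-state trough = C₀ × R × e^(−kτ) = 16.5 × 1.661 × 0.3980 = 10.91 mg/L

10.9 mg/L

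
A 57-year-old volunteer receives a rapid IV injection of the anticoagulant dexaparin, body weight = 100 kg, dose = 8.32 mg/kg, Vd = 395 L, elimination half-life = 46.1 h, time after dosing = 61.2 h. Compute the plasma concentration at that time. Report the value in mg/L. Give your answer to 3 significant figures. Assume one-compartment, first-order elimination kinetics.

Total dose = 8.32 × 100 = 832.0 mg
C₀ = Dose / Vd = 832.0 / 395 = 2.106 mg/L
k = ln2 / t½ = 0.693147 / 46.1 = 0.01504 h⁻¹
C = C₀ · e^(−k·t) = 2.106 × e^(−0.01504 × 61.2)
  = 2.106 × 0.3983 = 0.8388 mg/L

0.839 mg/L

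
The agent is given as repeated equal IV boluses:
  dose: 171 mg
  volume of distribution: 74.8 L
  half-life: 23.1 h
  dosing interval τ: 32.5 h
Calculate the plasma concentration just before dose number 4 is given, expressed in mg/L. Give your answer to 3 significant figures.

C₀ per dose = Dose / Vd = 171 / 74.8 = 2.286 mg/L
k = ln2 / t½ = 0.693147 / 23.1 = 0.03001 h⁻¹
Fraction remaining after one interval: r = e^(−kτ) = e^(−0.03001 × 32.5) = 0.3771
Before dose 4, 3 doses have been given (aged 1τ, 2τ, 3τ).
C_trough = C₀ × (r + r² + … + r^3) = C₀ × r(1−r^3)/(1−r)
        = 2.286 × 0.3771 × (1 − 0.05363) / (1 − 0.3771) = 1.310 mg/L

1.31 mg/L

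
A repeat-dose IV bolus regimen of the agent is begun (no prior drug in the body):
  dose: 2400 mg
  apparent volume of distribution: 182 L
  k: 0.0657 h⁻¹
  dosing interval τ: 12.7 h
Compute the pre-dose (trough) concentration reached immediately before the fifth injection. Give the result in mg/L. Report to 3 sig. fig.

9.76 mg/L

C₀ per dose = Dose / Vd = 2400 / 182 = 13.19 mg/L
Fraction remaining after one interval: r = e^(−kτ) = e^(−0.06570 × 12.7) = 0.4341
Before dose 5, 4 doses have been given (aged 1τ, 2τ, 3τ, 4τ).
C_trough = C₀ × (r + r² + … + r^4) = C₀ × r(1−r^4)/(1−r)
        = 13.19 × 0.4341 × (1 − 0.03551) / (1 − 0.4341) = 9.759 mg/L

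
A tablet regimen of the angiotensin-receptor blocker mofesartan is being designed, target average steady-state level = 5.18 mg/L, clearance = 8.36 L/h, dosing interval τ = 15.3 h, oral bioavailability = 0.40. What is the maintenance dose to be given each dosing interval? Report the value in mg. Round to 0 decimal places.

1656 mg

At steady state, F × (Dose/τ) = Css × CL.
Dose = Css × CL × τ / F = 5.18 × 8.360 × 15.3 / 0.40 = 1656 mg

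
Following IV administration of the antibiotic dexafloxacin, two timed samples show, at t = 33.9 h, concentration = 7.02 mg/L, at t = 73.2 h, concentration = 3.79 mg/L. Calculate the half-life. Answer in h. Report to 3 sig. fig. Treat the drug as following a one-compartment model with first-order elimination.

44.2 h

k = ln(C₁/C₂) / (t₂ − t₁) = ln(7.02/3.79) / (73.2 − 33.9)
  = 0.6164 / 39.30 = 0.01568 h⁻¹
t½ = ln2 / k = 0.693147 / 0.01568 = 44.21 h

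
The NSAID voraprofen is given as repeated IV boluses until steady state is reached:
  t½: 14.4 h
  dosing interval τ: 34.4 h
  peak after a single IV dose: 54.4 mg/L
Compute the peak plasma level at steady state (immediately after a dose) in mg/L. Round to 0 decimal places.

k = ln2 / t½ = 0.693147 / 14.4 = 0.04814 h⁻¹
e^(−kτ) = e^(−0.04814 × 34.4) = 0.1909
Accumulation ratio R = 1 / (1 − e^(−kτ)) = 1 / (1 − 0.1909) = 1.236
Steady-state peak = C₀ × R = 54.4 × 1.236 = 67.24 mg/L

67 mg/L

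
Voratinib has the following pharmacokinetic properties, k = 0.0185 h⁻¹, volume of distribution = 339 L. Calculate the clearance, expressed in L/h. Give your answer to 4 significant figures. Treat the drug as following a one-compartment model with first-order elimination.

CL = k × Vd = 0.0185 × 339 = 6.272 L/h

6.272 L/h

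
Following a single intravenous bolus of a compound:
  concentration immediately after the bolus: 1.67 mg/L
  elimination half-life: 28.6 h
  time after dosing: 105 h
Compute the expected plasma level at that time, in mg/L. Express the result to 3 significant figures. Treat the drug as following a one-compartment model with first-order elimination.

0.131 mg/L

k = ln2 / t½ = 0.693147 / 28.6 = 0.02424 h⁻¹
C = C₀ · e^(−k·t) = 1.670 × e^(−0.02424 × 105)
  = 1.670 × 0.07846 = 0.1310 mg/L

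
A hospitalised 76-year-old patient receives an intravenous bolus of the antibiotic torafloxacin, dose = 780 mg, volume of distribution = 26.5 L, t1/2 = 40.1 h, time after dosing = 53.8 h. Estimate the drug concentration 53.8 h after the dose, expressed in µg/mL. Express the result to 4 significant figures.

C₀ = Dose / Vd = 780.0 / 26.5 = 29.43 mg/L
k = ln2 / t½ = 0.693147 / 40.1 = 0.01729 h⁻¹
C = C₀ · e^(−k·t) = 29.43 × e^(−0.01729 × 53.8)
  = 29.43 × 0.3945 = 11.61 mg/L
(11.61 mg/L = 11.61 µg/mL)

11.61 µg/mL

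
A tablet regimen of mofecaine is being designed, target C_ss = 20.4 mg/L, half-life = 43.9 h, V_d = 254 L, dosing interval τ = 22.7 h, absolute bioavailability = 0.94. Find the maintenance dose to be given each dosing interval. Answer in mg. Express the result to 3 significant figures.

1980 mg

k = ln2 / t½ = 0.693147 / 43.9 = 0.01579 h⁻¹
CL = k × Vd = 0.01579 × 254 = 4.011 L/h
At steady state, F × (Dose/τ) = Css × CL.
Dose = Css × CL × τ / F = 20.4 × 4.011 × 22.7 / 0.94 = 1976 mg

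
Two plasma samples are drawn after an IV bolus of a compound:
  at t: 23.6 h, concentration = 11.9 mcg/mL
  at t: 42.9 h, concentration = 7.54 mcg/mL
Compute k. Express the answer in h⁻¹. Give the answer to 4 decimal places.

k = ln(C₁/C₂) / (t₂ − t₁) = ln(11.9/7.54) / (42.9 − 23.6)
  = 0.4563 / 19.30 = 0.02364 h⁻¹

0.0236 h⁻¹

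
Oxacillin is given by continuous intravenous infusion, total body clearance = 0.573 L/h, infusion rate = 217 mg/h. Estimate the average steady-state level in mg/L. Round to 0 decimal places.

379 mg/L

At steady state Css = R₀ / CL = 217 / 0.5730 = 378.7 mg/L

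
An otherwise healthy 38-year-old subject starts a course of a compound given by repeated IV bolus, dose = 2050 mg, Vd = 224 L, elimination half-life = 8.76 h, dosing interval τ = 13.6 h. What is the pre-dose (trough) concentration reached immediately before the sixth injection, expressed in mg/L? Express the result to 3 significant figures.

C₀ per dose = Dose / Vd = 2050 / 224 = 9.152 mg/L
k = ln2 / t½ = 0.693147 / 8.76 = 0.07913 h⁻¹
Fraction remaining after one interval: r = e^(−kτ) = e^(−0.07913 × 13.6) = 0.3409
Before dose 6, 5 doses have been given (aged 1τ, 2τ, 3τ, 4τ, 5τ).
C_trough = C₀ × (r + r² + … + r^5) = C₀ × r(1−r^5)/(1−r)
        = 9.152 × 0.3409 × (1 − 0.004604) / (1 − 0.3409) = 4.712 mg/L

4.71 mg/L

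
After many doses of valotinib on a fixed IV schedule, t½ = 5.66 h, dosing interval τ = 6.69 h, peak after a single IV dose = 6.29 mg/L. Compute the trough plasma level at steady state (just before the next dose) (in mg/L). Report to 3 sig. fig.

4.96 mg/L

k = ln2 / t½ = 0.693147 / 5.66 = 0.1225 h⁻¹
e^(−kτ) = e^(−0.1225 × 6.69) = 0.4406
Accumulation ratio R = 1 / (1 − e^(−kτ)) = 1 / (1 − 0.4406) = 1.788
Steady-state trough = C₀ × R × e^(−kτ) = 6.29 × 1.788 × 0.4406 = 4.955 mg/L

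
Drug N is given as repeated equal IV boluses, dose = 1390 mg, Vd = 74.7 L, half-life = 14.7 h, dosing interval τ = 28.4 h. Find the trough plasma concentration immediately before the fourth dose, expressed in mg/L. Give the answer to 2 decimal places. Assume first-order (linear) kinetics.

6.49 mg/L

C₀ per dose = Dose / Vd = 1390 / 74.7 = 18.61 mg/L
k = ln2 / t½ = 0.693147 / 14.7 = 0.04715 h⁻¹
Fraction remaining after one interval: r = e^(−kτ) = e^(−0.04715 × 28.4) = 0.2621
Before dose 4, 3 doses have been given (aged 1τ, 2τ, 3τ).
C_trough = C₀ × (r + r² + … + r^3) = C₀ × r(1−r^3)/(1−r)
        = 18.61 × 0.2621 × (1 − 0.01801) / (1 − 0.2621) = 6.491 mg/L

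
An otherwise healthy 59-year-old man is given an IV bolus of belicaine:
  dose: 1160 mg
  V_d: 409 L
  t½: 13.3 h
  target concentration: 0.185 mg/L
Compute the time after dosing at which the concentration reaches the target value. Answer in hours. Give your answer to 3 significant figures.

C₀ = Dose / Vd = 1160 / 409 = 2.836 mg/L
k = ln2 / t½ = 0.693147 / 13.3 = 0.05212 h⁻¹
t = ln(C₀ / C) / k = ln(2.836 / 0.185) / 0.05212
  = ln(15.33) / 0.05212 = 2.730 / 0.05212 = 52.38 h

52.4 h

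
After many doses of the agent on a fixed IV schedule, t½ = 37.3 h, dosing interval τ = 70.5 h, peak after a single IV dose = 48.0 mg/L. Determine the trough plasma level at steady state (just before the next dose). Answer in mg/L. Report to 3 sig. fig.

17.7 mg/L

k = ln2 / t½ = 0.693147 / 37.3 = 0.01858 h⁻¹
e^(−kτ) = e^(−0.01858 × 70.5) = 0.2698
Accumulation ratio R = 1 / (1 − e^(−kτ)) = 1 / (1 − 0.2698) = 1.369
Steady-state trough = C₀ × R × e^(−kτ) = 48.0 × 1.369 × 0.2698 = 17.73 mg/L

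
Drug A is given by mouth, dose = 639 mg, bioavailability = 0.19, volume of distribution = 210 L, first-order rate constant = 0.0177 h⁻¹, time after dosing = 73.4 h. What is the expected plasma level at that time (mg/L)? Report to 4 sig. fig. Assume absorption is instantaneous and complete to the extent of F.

Amount reaching circulation = F × Dose = 0.19 × 639.0 = 121.4 mg
C₀ = F·Dose / Vd = 121.4 / 210 = 0.5781 mg/L
C = C₀ · e^(−k·t) = 0.5781 × e^(−0.01770 × 73.4)
  = 0.5781 × 0.2728 = 0.1577 mg/L

0.1577 mg/L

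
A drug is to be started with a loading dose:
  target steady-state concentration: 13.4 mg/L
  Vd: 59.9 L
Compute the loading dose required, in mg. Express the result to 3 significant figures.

803 mg

LD = Css × Vd = 13.4 × 59.9 = 802.7 mg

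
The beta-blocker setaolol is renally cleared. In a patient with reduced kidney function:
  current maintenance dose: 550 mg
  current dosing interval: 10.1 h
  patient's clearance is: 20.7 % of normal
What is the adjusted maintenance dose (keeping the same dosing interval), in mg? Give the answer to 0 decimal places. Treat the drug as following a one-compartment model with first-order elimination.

To keep the same average steady-state level, dosing rate must scale with clearance.
CL ratio = 20.7 / 100 = 0.2070
New dose (same interval) = 550 × 0.2070 = 113.9 mg

114 mg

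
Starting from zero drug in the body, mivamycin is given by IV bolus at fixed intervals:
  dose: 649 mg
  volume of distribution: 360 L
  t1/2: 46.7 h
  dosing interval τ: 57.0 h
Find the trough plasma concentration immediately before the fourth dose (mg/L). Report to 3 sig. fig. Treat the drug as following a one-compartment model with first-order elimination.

C₀ per dose = Dose / Vd = 649 / 360 = 1.803 mg/L
k = ln2 / t½ = 0.693147 / 46.7 = 0.01484 h⁻¹
Fraction remaining after one interval: r = e^(−kτ) = e^(−0.01484 × 57.0) = 0.4292
Before dose 4, 3 doses have been given (aged 1τ, 2τ, 3τ).
C_trough = C₀ × (r + r² + … + r^3) = C₀ × r(1−r^3)/(1−r)
        = 1.803 × 0.4292 × (1 − 0.07906) / (1 − 0.4292) = 1.249 mg/L

1.25 mg/L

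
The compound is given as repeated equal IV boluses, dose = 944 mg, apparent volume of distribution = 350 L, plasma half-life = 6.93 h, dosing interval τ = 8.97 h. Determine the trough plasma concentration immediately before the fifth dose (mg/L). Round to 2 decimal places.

C₀ per dose = Dose / Vd = 944 / 350 = 2.697 mg/L
k = ln2 / t½ = 0.693147 / 6.93 = 0.1000 h⁻¹
Fraction remaining after one interval: r = e^(−kτ) = e^(−0.1000 × 8.97) = 0.4078
Before dose 5, 4 doses have been given (aged 1τ, 2τ, 3τ, 4τ).
C_trough = C₀ × (r + r² + … + r^4) = C₀ × r(1−r^4)/(1−r)
        = 2.697 × 0.4078 × (1 − 0.02766) / (1 − 0.4078) = 1.806 mg/L

1.81 mg/L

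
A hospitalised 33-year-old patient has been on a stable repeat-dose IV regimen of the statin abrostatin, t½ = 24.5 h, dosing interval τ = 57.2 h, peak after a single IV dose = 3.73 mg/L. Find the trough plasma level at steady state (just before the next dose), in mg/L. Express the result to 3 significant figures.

0.922 mg/L

k = ln2 / t½ = 0.693147 / 24.5 = 0.02829 h⁻¹
e^(−kτ) = e^(−0.02829 × 57.2) = 0.1983
Accumulation ratio R = 1 / (1 − e^(−kτ)) = 1 / (1 − 0.1983) = 1.247
Steady-state trough = C₀ × R × e^(−kτ) = 3.73 × 1.247 × 0.1983 = 0.9224 mg/L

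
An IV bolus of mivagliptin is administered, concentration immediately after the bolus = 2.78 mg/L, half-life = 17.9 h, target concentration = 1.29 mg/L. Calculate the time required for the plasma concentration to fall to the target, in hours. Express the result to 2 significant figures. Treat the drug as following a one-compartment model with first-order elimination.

20 h

k = ln2 / t½ = 0.693147 / 17.9 = 0.03872 h⁻¹
t = ln(C₀ / C) / k = ln(2.780 / 1.29) / 0.03872
  = ln(2.155) / 0.03872 = 0.7678 / 0.03872 = 19.83 h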